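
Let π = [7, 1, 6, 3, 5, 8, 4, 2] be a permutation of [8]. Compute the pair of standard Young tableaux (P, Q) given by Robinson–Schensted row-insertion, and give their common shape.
P = [1, 2, 4, 8] / [3] / [5] / [6] / [7];  Q = [1, 3, 5, 6] / [2] / [4] / [7] / [8];  common shape = (4, 1, 1, 1, 1)

Row-insert the values π_1, π_2, … into P one at a time, bumping the leftmost entry strictly greater than the inserted value down to the next row. The recording tableau Q records, in position (i, j), the step at which that cell was added to P.
  Insert 7 (step 1): P = [7];  Q = [1]
  Insert 1 (step 2): P = [1] / [7];  Q = [1] / [2]
  Insert 6 (step 3): P = [1, 6] / [7];  Q = [1, 3] / [2]
  Insert 3 (step 4): P = [1, 3] / [6] / [7];  Q = [1, 3] / [2] / [4]
  Insert 5 (step 5): P = [1, 3, 5] / [6] / [7];  Q = [1, 3, 5] / [2] / [4]
  Insert 8 (step 6): P = [1, 3, 5, 8] / [6] / [7];  Q = [1, 3, 5, 6] / [2] / [4]
  Insert 4 (step 7): P = [1, 3, 4, 8] / [5] / [6] / [7];  Q = [1, 3, 5, 6] / [2] / [4] / [7]
  Insert 2 (step 8): P = [1, 2, 4, 8] / [3] / [5] / [6] / [7];  Q = [1, 3, 5, 6] / [2] / [4] / [7] / [8]
Final shape: (4, 1, 1, 1, 1).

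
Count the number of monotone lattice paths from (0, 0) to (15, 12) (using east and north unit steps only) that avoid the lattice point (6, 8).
Number of paths = 15236715

Total paths from (0, 0) to (15, 12): C(27, 15) = 17383860. Paths through (6, 8): (paths (0, 0) → (6, 8)) × (paths (6, 8) → (15, 12)) = C(14, 6) · C(13, 9) = 3003 · 715 = 2147145. Avoidance count = 17383860 − 2147145 = 15236715.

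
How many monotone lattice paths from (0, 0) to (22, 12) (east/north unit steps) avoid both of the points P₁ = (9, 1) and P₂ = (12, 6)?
Number of paths = 379216568

Inclusion–exclusion. Total paths: C(34, 22) = 548354040. Through P₁: C(10, 9)·C(24, 13) = 24961440. Through P₂: C(18, 12)·C(16, 10) = 148660512. Since P₁ is strictly southwest of P₂, a monotone path through both must visit P₁ then P₂; paths through both = C(10, 9)·C(8, 3)·C(16, 10) = 4484480. Avoid both = 548354040 − 24961440 − 148660512 + 4484480 = 379216568.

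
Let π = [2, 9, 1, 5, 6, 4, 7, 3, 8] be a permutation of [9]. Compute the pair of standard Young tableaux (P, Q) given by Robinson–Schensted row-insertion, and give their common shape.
P = [1, 3, 6, 7, 8] / [2, 4] / [5] / [9];  Q = [1, 2, 5, 7, 9] / [3, 4] / [6] / [8];  common shape = (5, 2, 1, 1)

Row-insert the values π_1, π_2, … into P one at a time, bumping the leftmost entry strictly greater than the inserted value down to the next row. The recording tableau Q records, in position (i, j), the step at which that cell was added to P.
  Insert 2 (step 1): P = [2];  Q = [1]
  Insert 9 (step 2): P = [2, 9];  Q = [1, 2]
  Insert 1 (step 3): P = [1, 9] / [2];  Q = [1, 2] / [3]
  Insert 5 (step 4): P = [1, 5] / [2, 9];  Q = [1, 2] / [3, 4]
  Insert 6 (step 5): P = [1, 5, 6] / [2, 9];  Q = [1, 2, 5] / [3, 4]
  Insert 4 (step 6): P = [1, 4, 6] / [2, 5] / [9];  Q = [1, 2, 5] / [3, 4] / [6]
  Insert 7 (step 7): P = [1, 4, 6, 7] / [2, 5] / [9];  Q = [1, 2, 5, 7] / [3, 4] / [6]
  Insert 3 (step 8): P = [1, 3, 6, 7] / [2, 4] / [5] / [9];  Q = [1, 2, 5, 7] / [3, 4] / [6] / [8]
  Insert 8 (step 9): P = [1, 3, 6, 7, 8] / [2, 4] / [5] / [9];  Q = [1, 2, 5, 7, 9] / [3, 4] / [6] / [8]
Final shape: (5, 2, 1, 1).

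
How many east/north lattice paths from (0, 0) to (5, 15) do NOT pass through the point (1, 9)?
Number of paths = 13404

Total paths from (0, 0) to (5, 15): C(20, 5) = 15504. Paths through (1, 9): (paths (0, 0) → (1, 9)) × (paths (1, 9) → (5, 15)) = C(10, 1) · C(10, 4) = 10 · 210 = 2100. Avoidance count = 15504 − 2100 = 13404.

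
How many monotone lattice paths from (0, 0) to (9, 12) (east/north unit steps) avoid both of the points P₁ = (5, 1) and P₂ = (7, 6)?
Number of paths = 241220

Inclusion–exclusion. Total paths: C(21, 9) = 293930. Through P₁: C(6, 5)·C(15, 4) = 8190. Through P₂: C(13, 7)·C(8, 2) = 48048. Since P₁ is strictly southwest of P₂, a monotone path through both must visit P₁ then P₂; paths through both = C(6, 5)·C(7, 2)·C(8, 2) = 3528. Avoid both = 293930 − 8190 − 48048 + 3528 = 241220.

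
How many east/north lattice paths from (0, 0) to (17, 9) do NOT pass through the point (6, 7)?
Number of paths = 2990702

Total paths from (0, 0) to (17, 9): C(26, 17) = 3124550. Paths through (6, 7): (paths (0, 0) → (6, 7)) × (paths (6, 7) → (17, 9)) = C(13, 6) · C(13, 11) = 1716 · 78 = 133848. Avoidance count = 3124550 − 133848 = 2990702.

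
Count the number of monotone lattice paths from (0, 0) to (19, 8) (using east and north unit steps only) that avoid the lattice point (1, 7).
Number of paths = 2219923

Total paths from (0, 0) to (19, 8): C(27, 19) = 2220075. Paths through (1, 7): (paths (0, 0) → (1, 7)) × (paths (1, 7) → (19, 8)) = C(8, 1) · C(19, 18) = 8 · 19 = 152. Avoidance count = 2220075 − 152 = 2219923.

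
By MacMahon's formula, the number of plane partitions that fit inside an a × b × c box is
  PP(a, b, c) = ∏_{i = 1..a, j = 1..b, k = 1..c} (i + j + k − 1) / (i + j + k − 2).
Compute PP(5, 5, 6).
PP(5, 5, 6) = 3184461423

Evaluate the triple product over i = 1..5, j = 1..5, k = 1..6. The factors are (2/1) · (3/2) · (4/3) · (5/4) · (6/5) · (7/6) · (3/2) · (4/3) · … (150 factors total). The numerators and denominators telescope so the product is an integer; carrying out the multiplication exactly gives PP(5, 5, 6) = 3184461423.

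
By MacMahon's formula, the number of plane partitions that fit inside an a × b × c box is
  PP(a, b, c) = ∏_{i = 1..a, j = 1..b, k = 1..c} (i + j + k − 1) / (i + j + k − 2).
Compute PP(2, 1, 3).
PP(2, 1, 3) = 10

Evaluate the triple product over i = 1..2, j = 1..1, k = 1..3. The factors are (2/1) · (3/2) · (4/3) · (3/2) · (4/3) · (5/4). The numerators and denominators telescope so the product is an integer; carrying out the multiplication exactly gives PP(2, 1, 3) = 10.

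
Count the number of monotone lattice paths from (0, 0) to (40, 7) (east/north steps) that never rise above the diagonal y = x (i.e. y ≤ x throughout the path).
Number of paths = 52153926

By the reflection principle (André's argument), the number of monotone paths to (40, 7) with n ≤ m that never go above y = x is C(47, 40) − C(47, 41) = 62891499 − 10737573 = 52153926.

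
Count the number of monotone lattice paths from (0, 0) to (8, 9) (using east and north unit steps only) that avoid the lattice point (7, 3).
Number of paths = 23470

Total paths from (0, 0) to (8, 9): C(17, 8) = 24310. Paths through (7, 3): (paths (0, 0) → (7, 3)) × (paths (7, 3) → (8, 9)) = C(10, 7) · C(7, 1) = 120 · 7 = 840. Avoidance count = 24310 − 840 = 23470.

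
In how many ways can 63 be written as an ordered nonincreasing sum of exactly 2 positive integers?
p(63, 2 parts) = 31

Partitions of n into exactly k parts are in bijection with partitions of n − k into at most k parts (subtract 1 from each part). So p(63, exactly 2) = p(61, parts ≤ 2). Computing via the recurrence p(m, j) = p(m, j−1) + p(m−j, j) gives 31.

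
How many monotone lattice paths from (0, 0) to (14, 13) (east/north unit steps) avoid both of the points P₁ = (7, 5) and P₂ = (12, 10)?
Number of paths = 10491160

Inclusion–exclusion. Total paths: C(27, 14) = 20058300. Through P₁: C(12, 7)·C(15, 7) = 5096520. Through P₂: C(22, 12)·C(5, 2) = 6466460. Since P₁ is strictly southwest of P₂, a monotone path through both must visit P₁ then P₂; paths through both = C(12, 7)·C(10, 5)·C(5, 2) = 1995840. Avoid both = 20058300 − 5096520 − 6466460 + 1995840 = 10491160.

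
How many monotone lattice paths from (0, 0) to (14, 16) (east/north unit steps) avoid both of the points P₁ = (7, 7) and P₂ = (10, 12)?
Number of paths = 74348815

Inclusion–exclusion. Total paths: C(30, 14) = 145422675. Through P₁: C(14, 7)·C(16, 7) = 39262080. Through P₂: C(22, 10)·C(8, 4) = 45265220. Since P₁ is strictly southwest of P₂, a monotone path through both must visit P₁ then P₂; paths through both = C(14, 7)·C(8, 3)·C(8, 4) = 13453440. Avoid both = 145422675 − 39262080 − 45265220 + 13453440 = 74348815.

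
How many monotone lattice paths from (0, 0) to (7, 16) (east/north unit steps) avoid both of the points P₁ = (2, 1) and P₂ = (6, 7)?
Number of paths = 187785

Inclusion–exclusion. Total paths: C(23, 7) = 245157. Through P₁: C(3, 2)·C(20, 5) = 46512. Through P₂: C(13, 6)·C(10, 1) = 17160. Since P₁ is strictly southwest of P₂, a monotone path through both must visit P₁ then P₂; paths through both = C(3, 2)·C(10, 4)·C(10, 1) = 6300. Avoid both = 245157 − 46512 − 17160 + 6300 = 187785.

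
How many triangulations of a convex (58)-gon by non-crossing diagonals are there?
C_56 = 6852456927844873497549658464312

These polygon triangulations are counted by the Catalan number C_n = (1/(n + 1)) · C(2n, n). For n = 56: C_56 = (1/57) · C(112, 56) = 390590044887157789360330532465784/57 = 6852456927844873497549658464312.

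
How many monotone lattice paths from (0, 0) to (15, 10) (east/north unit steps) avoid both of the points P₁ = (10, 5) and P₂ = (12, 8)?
Number of paths = 1552604

Inclusion–exclusion. Total paths: C(25, 15) = 3268760. Through P₁: C(15, 10)·C(10, 5) = 756756. Through P₂: C(20, 12)·C(5, 3) = 1259700. Since P₁ is strictly southwest of P₂, a monotone path through both must visit P₁ then P₂; paths through both = C(15, 10)·C(5, 2)·C(5, 3) = 300300. Avoid both = 3268760 − 756756 − 1259700 + 300300 = 1552604.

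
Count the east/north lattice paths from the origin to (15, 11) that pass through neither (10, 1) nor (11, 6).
Number of paths = 6142067

Inclusion–exclusion. Total paths: C(26, 15) = 7726160. Through P₁: C(11, 10)·C(15, 5) = 33033. Through P₂: C(17, 11)·C(9, 4) = 1559376. Since P₁ is strictly southwest of P₂, a monotone path through both must visit P₁ then P₂; paths through both = C(11, 10)·C(6, 1)·C(9, 4) = 8316. Avoid both = 7726160 − 33033 − 1559376 + 8316 = 6142067.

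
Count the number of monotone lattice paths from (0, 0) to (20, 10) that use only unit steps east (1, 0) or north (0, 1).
Number of paths = 30045015

A monotone lattice path from (0, 0) to (20, 10) consists of 20 east steps and 10 north steps in some order, so it is determined by which 20 of the 30 steps are east. The count is C(30, 20) = 30045015.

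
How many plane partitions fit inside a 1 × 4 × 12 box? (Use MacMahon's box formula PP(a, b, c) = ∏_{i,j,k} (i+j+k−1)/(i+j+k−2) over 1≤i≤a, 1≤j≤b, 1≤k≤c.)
PP(1, 4, 12) = 1820

Evaluate the triple product over i = 1..1, j = 1..4, k = 1..12. The factors are (2/1) · (3/2) · (4/3) · (5/4) · (6/5) · (7/6) · (8/7) · (9/8) · … (48 factors total). The numerators and denominators telescope so the product is an integer; carrying out the multiplication exactly gives PP(1, 4, 12) = 1820.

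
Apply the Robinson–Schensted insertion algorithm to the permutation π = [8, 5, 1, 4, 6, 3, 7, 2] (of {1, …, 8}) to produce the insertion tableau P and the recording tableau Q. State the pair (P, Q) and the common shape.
P = [1, 2, 6, 7] / [3] / [4] / [5] / [8];  Q = [1, 4, 5, 7] / [2] / [3] / [6] / [8];  common shape = (4, 1, 1, 1, 1)

Row-insert the values π_1, π_2, … into P one at a time, bumping the leftmost entry strictly greater than the inserted value down to the next row. The recording tableau Q records, in position (i, j), the step at which that cell was added to P.
  Insert 8 (step 1): P = [8];  Q = [1]
  Insert 5 (step 2): P = [5] / [8];  Q = [1] / [2]
  Insert 1 (step 3): P = [1] / [5] / [8];  Q = [1] / [2] / [3]
  Insert 4 (step 4): P = [1, 4] / [5] / [8];  Q = [1, 4] / [2] / [3]
  Insert 6 (step 5): P = [1, 4, 6] / [5] / [8];  Q = [1, 4, 5] / [2] / [3]
  Insert 3 (step 6): P = [1, 3, 6] / [4] / [5] / [8];  Q = [1, 4, 5] / [2] / [3] / [6]
  Insert 7 (step 7): P = [1, 3, 6, 7] / [4] / [5] / [8];  Q = [1, 4, 5, 7] / [2] / [3] / [6]
  Insert 2 (step 8): P = [1, 2, 6, 7] / [3] / [4] / [5] / [8];  Q = [1, 4, 5, 7] / [2] / [3] / [6] / [8]
Final shape: (4, 1, 1, 1, 1).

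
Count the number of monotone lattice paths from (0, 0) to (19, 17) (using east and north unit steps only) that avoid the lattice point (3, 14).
Number of paths = 8596837680

Total paths from (0, 0) to (19, 17): C(36, 19) = 8597496600. Paths through (3, 14): (paths (0, 0) → (3, 14)) × (paths (3, 14) → (19, 17)) = C(17, 3) · C(19, 16) = 680 · 969 = 658920. Avoidance count = 8597496600 − 658920 = 8596837680.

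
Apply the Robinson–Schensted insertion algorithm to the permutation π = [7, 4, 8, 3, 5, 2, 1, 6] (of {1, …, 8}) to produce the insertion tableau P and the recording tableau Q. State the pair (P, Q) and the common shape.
P = [1, 5, 6] / [2, 8] / [3] / [4] / [7];  Q = [1, 3, 8] / [2, 5] / [4] / [6] / [7];  common shape = (3, 2, 1, 1, 1)

Row-insert the values π_1, π_2, … into P one at a time, bumping the leftmost entry strictly greater than the inserted value down to the next row. The recording tableau Q records, in position (i, j), the step at which that cell was added to P.
  Insert 7 (step 1): P = [7];  Q = [1]
  Insert 4 (step 2): P = [4] / [7];  Q = [1] / [2]
  Insert 8 (step 3): P = [4, 8] / [7];  Q = [1, 3] / [2]
  Insert 3 (step 4): P = [3, 8] / [4] / [7];  Q = [1, 3] / [2] / [4]
  Insert 5 (step 5): P = [3, 5] / [4, 8] / [7];  Q = [1, 3] / [2, 5] / [4]
  Insert 2 (step 6): P = [2, 5] / [3, 8] / [4] / [7];  Q = [1, 3] / [2, 5] / [4] / [6]
  Insert 1 (step 7): P = [1, 5] / [2, 8] / [3] / [4] / [7];  Q = [1, 3] / [2, 5] / [4] / [6] / [7]
  Insert 6 (step 8): P = [1, 5, 6] / [2, 8] / [3] / [4] / [7];  Q = [1, 3, 8] / [2, 5] / [4] / [6] / [7]
Final shape: (3, 2, 1, 1, 1).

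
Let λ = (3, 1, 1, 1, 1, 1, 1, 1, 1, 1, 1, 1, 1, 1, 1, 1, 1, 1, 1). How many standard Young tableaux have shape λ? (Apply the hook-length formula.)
# SYT of shape (3, 1, 1, 1, 1, 1, 1, 1, 1, 1, 1, 1, 1, 1, 1, 1, 1, 1, 1) = 190

Hook-length formula: f^λ = n! / Π hook(c), product over all cells c of the Young diagram. For λ = (3, 1, 1, 1, 1, 1, 1, 1, 1, 1, 1, 1, 1, 1, 1, 1, 1, 1, 1), n = 21 boxes. Hook lengths by row (left-to-right, top-to-bottom): [21, 2, 1]; [18]; [17]; [16]; [15]; [14]; [13]; [12]; [11]; [10]; [9]; [8]; [7]; [6]; [5]; [4]; [3]; [2]; [1]. Product of hooks = 268899695640576000. So f^λ = 21! / 268899695640576000 = 51090942171709440000 / 268899695640576000 = 190.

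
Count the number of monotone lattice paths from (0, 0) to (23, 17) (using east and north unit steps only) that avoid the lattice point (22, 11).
Number of paths = 87377621760

Total paths from (0, 0) to (23, 17): C(40, 23) = 88732378800. Paths through (22, 11): (paths (0, 0) → (22, 11)) × (paths (22, 11) → (23, 17)) = C(33, 22) · C(7, 1) = 193536720 · 7 = 1354757040. Avoidance count = 88732378800 − 1354757040 = 87377621760.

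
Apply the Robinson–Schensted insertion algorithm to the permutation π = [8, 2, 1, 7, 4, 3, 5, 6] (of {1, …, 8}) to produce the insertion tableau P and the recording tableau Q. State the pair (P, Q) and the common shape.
P = [1, 3, 5, 6] / [2, 4] / [7] / [8];  Q = [1, 4, 7, 8] / [2, 5] / [3] / [6];  common shape = (4, 2, 1, 1)

Row-insert the values π_1, π_2, … into P one at a time, bumping the leftmost entry strictly greater than the inserted value down to the next row. The recording tableau Q records, in position (i, j), the step at which that cell was added to P.
  Insert 8 (step 1): P = [8];  Q = [1]
  Insert 2 (step 2): P = [2] / [8];  Q = [1] / [2]
  Insert 1 (step 3): P = [1] / [2] / [8];  Q = [1] / [2] / [3]
  Insert 7 (step 4): P = [1, 7] / [2] / [8];  Q = [1, 4] / [2] / [3]
  Insert 4 (step 5): P = [1, 4] / [2, 7] / [8];  Q = [1, 4] / [2, 5] / [3]
  Insert 3 (step 6): P = [1, 3] / [2, 4] / [7] / [8];  Q = [1, 4] / [2, 5] / [3] / [6]
  Insert 5 (step 7): P = [1, 3, 5] / [2, 4] / [7] / [8];  Q = [1, 4, 7] / [2, 5] / [3] / [6]
  Insert 6 (step 8): P = [1, 3, 5, 6] / [2, 4] / [7] / [8];  Q = [1, 4, 7, 8] / [2, 5] / [3] / [6]
Final shape: (4, 2, 1, 1).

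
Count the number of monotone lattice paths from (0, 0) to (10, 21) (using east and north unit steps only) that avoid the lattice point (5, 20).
Number of paths = 44033385

Total paths from (0, 0) to (10, 21): C(31, 10) = 44352165. Paths through (5, 20): (paths (0, 0) → (5, 20)) × (paths (5, 20) → (10, 21)) = C(25, 5) · C(6, 5) = 53130 · 6 = 318780. Avoidance count = 44352165 − 318780 = 44033385.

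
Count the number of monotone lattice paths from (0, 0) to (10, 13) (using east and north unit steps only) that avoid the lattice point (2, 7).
Number of paths = 1035958

Total paths from (0, 0) to (10, 13): C(23, 10) = 1144066. Paths through (2, 7): (paths (0, 0) → (2, 7)) × (paths (2, 7) → (10, 13)) = C(9, 2) · C(14, 8) = 36 · 3003 = 108108. Avoidance count = 1144066 − 108108 = 1035958.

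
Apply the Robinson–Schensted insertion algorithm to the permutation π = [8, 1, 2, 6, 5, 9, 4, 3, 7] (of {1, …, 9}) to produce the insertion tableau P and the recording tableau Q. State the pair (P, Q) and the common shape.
P = [1, 2, 3, 7] / [4, 9] / [5] / [6] / [8];  Q = [1, 3, 4, 6] / [2, 9] / [5] / [7] / [8];  common shape = (4, 2, 1, 1, 1)

Row-insert the values π_1, π_2, … into P one at a time, bumping the leftmost entry strictly greater than the inserted value down to the next row. The recording tableau Q records, in position (i, j), the step at which that cell was added to P.
  Insert 8 (step 1): P = [8];  Q = [1]
  Insert 1 (step 2): P = [1] / [8];  Q = [1] / [2]
  Insert 2 (step 3): P = [1, 2] / [8];  Q = [1, 3] / [2]
  Insert 6 (step 4): P = [1, 2, 6] / [8];  Q = [1, 3, 4] / [2]
  Insert 5 (step 5): P = [1, 2, 5] / [6] / [8];  Q = [1, 3, 4] / [2] / [5]
  Insert 9 (step 6): P = [1, 2, 5, 9] / [6] / [8];  Q = [1, 3, 4, 6] / [2] / [5]
  Insert 4 (step 7): P = [1, 2, 4, 9] / [5] / [6] / [8];  Q = [1, 3, 4, 6] / [2] / [5] / [7]
  Insert 3 (step 8): P = [1, 2, 3, 9] / [4] / [5] / [6] / [8];  Q = [1, 3, 4, 6] / [2] / [5] / [7] / [8]
  Insert 7 (step 9): P = [1, 2, 3, 7] / [4, 9] / [5] / [6] / [8];  Q = [1, 3, 4, 6] / [2, 9] / [5] / [7] / [8]
Final shape: (4, 2, 1, 1, 1).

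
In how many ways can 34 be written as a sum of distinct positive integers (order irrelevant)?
q(34) = 512

A partition into distinct parts is a strictly decreasing sequence summing to n. The recurrence d(n, m) = d(n, m−1) + d(n−m, m−1) (use part m at most once) with q(n) = d(n, n) gives q(34) = 512. (Euler's theorem: # distinct-part partitions = # odd-part partitions.)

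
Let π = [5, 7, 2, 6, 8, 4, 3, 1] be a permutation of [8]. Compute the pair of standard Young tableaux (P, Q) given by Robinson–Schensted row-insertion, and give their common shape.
P = [1, 3, 8] / [2, 6] / [4] / [5] / [7];  Q = [1, 2, 5] / [3, 4] / [6] / [7] / [8];  common shape = (3, 2, 1, 1, 1)

Row-insert the values π_1, π_2, … into P one at a time, bumping the leftmost entry strictly greater than the inserted value down to the next row. The recording tableau Q records, in position (i, j), the step at which that cell was added to P.
  Insert 5 (step 1): P = [5];  Q = [1]
  Insert 7 (step 2): P = [5, 7];  Q = [1, 2]
  Insert 2 (step 3): P = [2, 7] / [5];  Q = [1, 2] / [3]
  Insert 6 (step 4): P = [2, 6] / [5, 7];  Q = [1, 2] / [3, 4]
  Insert 8 (step 5): P = [2, 6, 8] / [5, 7];  Q = [1, 2, 5] / [3, 4]
  Insert 4 (step 6): P = [2, 4, 8] / [5, 6] / [7];  Q = [1, 2, 5] / [3, 4] / [6]
  Insert 3 (step 7): P = [2, 3, 8] / [4, 6] / [5] / [7];  Q = [1, 2, 5] / [3, 4] / [6] / [7]
  Insert 1 (step 8): P = [1, 3, 8] / [2, 6] / [4] / [5] / [7];  Q = [1, 2, 5] / [3, 4] / [6] / [7] / [8]
Final shape: (3, 2, 1, 1, 1).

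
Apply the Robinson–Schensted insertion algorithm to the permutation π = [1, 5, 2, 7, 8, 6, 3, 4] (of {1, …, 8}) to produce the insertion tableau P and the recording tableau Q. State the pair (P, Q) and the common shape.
P = [1, 2, 3, 4] / [5, 6, 8] / [7];  Q = [1, 2, 4, 5] / [3, 6, 8] / [7];  common shape = (4, 3, 1)

Row-insert the values π_1, π_2, … into P one at a time, bumping the leftmost entry strictly greater than the inserted value down to the next row. The recording tableau Q records, in position (i, j), the step at which that cell was added to P.
  Insert 1 (step 1): P = [1];  Q = [1]
  Insert 5 (step 2): P = [1, 5];  Q = [1, 2]
  Insert 2 (step 3): P = [1, 2] / [5];  Q = [1, 2] / [3]
  Insert 7 (step 4): P = [1, 2, 7] / [5];  Q = [1, 2, 4] / [3]
  Insert 8 (step 5): P = [1, 2, 7, 8] / [5];  Q = [1, 2, 4, 5] / [3]
  Insert 6 (step 6): P = [1, 2, 6, 8] / [5, 7];  Q = [1, 2, 4, 5] / [3, 6]
  Insert 3 (step 7): P = [1, 2, 3, 8] / [5, 6] / [7];  Q = [1, 2, 4, 5] / [3, 6] / [7]
  Insert 4 (step 8): P = [1, 2, 3, 4] / [5, 6, 8] / [7];  Q = [1, 2, 4, 5] / [3, 6, 8] / [7]
Final shape: (4, 3, 1).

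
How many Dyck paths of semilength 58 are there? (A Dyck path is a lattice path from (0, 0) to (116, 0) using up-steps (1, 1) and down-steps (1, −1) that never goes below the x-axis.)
C_58 = 104088460289122304033498318812080

These Dyck paths are counted by the Catalan number C_n = (1/(n + 1)) · C(2n, n). For n = 58: C_58 = (1/59) · C(116, 58) = 6141219157058215937976400809912720/59 = 104088460289122304033498318812080.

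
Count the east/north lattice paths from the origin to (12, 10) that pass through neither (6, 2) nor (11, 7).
Number of paths = 463490

Inclusion–exclusion. Total paths: C(22, 12) = 646646. Through P₁: C(8, 6)·C(14, 6) = 84084. Through P₂: C(18, 11)·C(4, 1) = 127296. Since P₁ is strictly southwest of P₂, a monotone path through both must visit P₁ then P₂; paths through both = C(8, 6)·C(10, 5)·C(4, 1) = 28224. Avoid both = 646646 − 84084 − 127296 + 28224 = 463490.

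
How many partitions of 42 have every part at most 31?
p(42, parts ≤ 31) = 53035

Use the recurrence p(n, m) = p(n, m−1) + p(n−m, m): either the largest part is < m (count p(n, m−1)) or the largest part is exactly m (remove one copy of m, count p(n−m, m)). With p(0, ·) = 1 this gives p(42, parts ≤ 31) = 53035. (By conjugating Young diagrams, this also counts partitions of 42 into at most 31 parts.)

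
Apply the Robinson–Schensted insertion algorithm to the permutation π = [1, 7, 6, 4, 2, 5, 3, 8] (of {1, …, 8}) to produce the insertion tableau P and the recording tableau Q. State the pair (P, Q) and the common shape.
P = [1, 2, 3, 8] / [4, 5] / [6] / [7];  Q = [1, 2, 6, 8] / [3, 7] / [4] / [5];  common shape = (4, 2, 1, 1)

Row-insert the values π_1, π_2, … into P one at a time, bumping the leftmost entry strictly greater than the inserted value down to the next row. The recording tableau Q records, in position (i, j), the step at which that cell was added to P.
  Insert 1 (step 1): P = [1];  Q = [1]
  Insert 7 (step 2): P = [1, 7];  Q = [1, 2]
  Insert 6 (step 3): P = [1, 6] / [7];  Q = [1, 2] / [3]
  Insert 4 (step 4): P = [1, 4] / [6] / [7];  Q = [1, 2] / [3] / [4]
  Insert 2 (step 5): P = [1, 2] / [4] / [6] / [7];  Q = [1, 2] / [3] / [4] / [5]
  Insert 5 (step 6): P = [1, 2, 5] / [4] / [6] / [7];  Q = [1, 2, 6] / [3] / [4] / [5]
  Insert 3 (step 7): P = [1, 2, 3] / [4, 5] / [6] / [7];  Q = [1, 2, 6] / [3, 7] / [4] / [5]
  Insert 8 (step 8): P = [1, 2, 3, 8] / [4, 5] / [6] / [7];  Q = [1, 2, 6, 8] / [3, 7] / [4] / [5]
Final shape: (4, 2, 1, 1).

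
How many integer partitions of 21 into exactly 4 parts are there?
p(21, 4 parts) = 72

Partitions of n into exactly k parts are in bijection with partitions of n − k into at most k parts (subtract 1 from each part). So p(21, exactly 4) = p(17, parts ≤ 4). Computing via the recurrence p(m, j) = p(m, j−1) + p(m−j, j) gives 72.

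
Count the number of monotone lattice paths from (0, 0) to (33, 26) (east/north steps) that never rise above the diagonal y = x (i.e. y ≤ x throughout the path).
Number of paths = 9318155533853796

By the reflection principle (André's argument), the number of monotone paths to (33, 26) with n ≤ m that never go above y = x is C(59, 33) − C(59, 34) = 39602161018878633 − 30284005485024837 = 9318155533853796.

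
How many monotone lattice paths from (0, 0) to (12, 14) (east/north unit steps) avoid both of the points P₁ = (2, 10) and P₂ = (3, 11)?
Number of paths = 9540594

Inclusion–exclusion. Total paths: C(26, 12) = 9657700. Through P₁: C(12, 2)·C(14, 10) = 66066. Through P₂: C(14, 3)·C(12, 9) = 80080. Since P₁ is strictly southwest of P₂, a monotone path through both must visit P₁ then P₂; paths through both = C(12, 2)·C(2, 1)·C(12, 9) = 29040. Avoid both = 9657700 − 66066 − 80080 + 29040 = 9540594.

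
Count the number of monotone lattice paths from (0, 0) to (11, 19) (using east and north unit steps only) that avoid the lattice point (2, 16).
Number of paths = 54593640

Total paths from (0, 0) to (11, 19): C(30, 11) = 54627300. Paths through (2, 16): (paths (0, 0) → (2, 16)) × (paths (2, 16) → (11, 19)) = C(18, 2) · C(12, 9) = 153 · 220 = 33660. Avoidance count = 54627300 − 33660 = 54593640.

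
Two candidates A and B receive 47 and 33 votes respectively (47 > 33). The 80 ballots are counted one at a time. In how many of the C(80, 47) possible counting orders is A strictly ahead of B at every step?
Strict-lead orderings = 5577152674945519680740

Total orderings of the 80 votes with 47 for A: C(80, 47) = 31869443856831541032800. By the Bertrand ballot formula (Cycle Lemma / reflection principle), the number of orderings in which A is strictly ahead of B throughout is (p − q)/(p + q) · C(p + q, p) = (47 − 33)/(47 + 33) · 31869443856831541032800 = 5577152674945519680740.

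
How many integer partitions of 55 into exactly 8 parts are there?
p(55, 8 parts) = 22122

Partitions of n into exactly k parts are in bijection with partitions of n − k into at most k parts (subtract 1 from each part). So p(55, exactly 8) = p(47, parts ≤ 8). Computing via the recurrence p(m, j) = p(m, j−1) + p(m−j, j) gives 22122.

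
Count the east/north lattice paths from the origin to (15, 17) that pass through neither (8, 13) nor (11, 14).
Number of paths = 371050620

Inclusion–exclusion. Total paths: C(32, 15) = 565722720. Through P₁: C(21, 8)·C(11, 7) = 67151700. Through P₂: C(25, 11)·C(7, 4) = 156009000. Since P₁ is strictly southwest of P₂, a monotone path through both must visit P₁ then P₂; paths through both = C(21, 8)·C(4, 3)·C(7, 4) = 28488600. Avoid both = 565722720 − 67151700 − 156009000 + 28488600 = 371050620.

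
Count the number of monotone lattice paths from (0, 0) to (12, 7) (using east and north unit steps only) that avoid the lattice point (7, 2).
Number of paths = 41316

Total paths from (0, 0) to (12, 7): C(19, 12) = 50388. Paths through (7, 2): (paths (0, 0) → (7, 2)) × (paths (7, 2) → (12, 7)) = C(9, 7) · C(10, 5) = 36 · 252 = 9072. Avoidance count = 50388 − 9072 = 41316.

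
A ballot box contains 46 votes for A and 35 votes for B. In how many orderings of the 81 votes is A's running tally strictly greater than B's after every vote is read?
Strict-lead orderings = 13845800398304123289040

Total orderings of the 81 votes with 46 for A: C(81, 46) = 101955439296603089673840. By the Bertrand ballot formula (Cycle Lemma / reflection principle), the number of orderings in which A is strictly ahead of B throughout is (p − q)/(p + q) · C(p + q, p) = (46 − 35)/(46 + 35) · 101955439296603089673840 = 13845800398304123289040.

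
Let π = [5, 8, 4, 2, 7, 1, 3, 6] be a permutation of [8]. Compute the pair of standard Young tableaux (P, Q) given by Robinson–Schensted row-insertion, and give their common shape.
P = [1, 3, 6] / [2, 7] / [4, 8] / [5];  Q = [1, 2, 8] / [3, 5] / [4, 7] / [6];  common shape = (3, 2, 2, 1)

Row-insert the values π_1, π_2, … into P one at a time, bumping the leftmost entry strictly greater than the inserted value down to the next row. The recording tableau Q records, in position (i, j), the step at which that cell was added to P.
  Insert 5 (step 1): P = [5];  Q = [1]
  Insert 8 (step 2): P = [5, 8];  Q = [1, 2]
  Insert 4 (step 3): P = [4, 8] / [5];  Q = [1, 2] / [3]
  Insert 2 (step 4): P = [2, 8] / [4] / [5];  Q = [1, 2] / [3] / [4]
  Insert 7 (step 5): P = [2, 7] / [4, 8] / [5];  Q = [1, 2] / [3, 5] / [4]
  Insert 1 (step 6): P = [1, 7] / [2, 8] / [4] / [5];  Q = [1, 2] / [3, 5] / [4] / [6]
  Insert 3 (step 7): P = [1, 3] / [2, 7] / [4, 8] / [5];  Q = [1, 2] / [3, 5] / [4, 7] / [6]
  Insert 6 (step 8): P = [1, 3, 6] / [2, 7] / [4, 8] / [5];  Q = [1, 2, 8] / [3, 5] / [4, 7] / [6]
Final shape: (3, 2, 2, 1).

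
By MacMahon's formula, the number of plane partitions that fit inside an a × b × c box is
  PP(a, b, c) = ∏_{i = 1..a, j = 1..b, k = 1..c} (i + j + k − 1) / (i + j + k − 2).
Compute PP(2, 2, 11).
PP(2, 2, 11) = 2366

Evaluate the triple product over i = 1..2, j = 1..2, k = 1..11. The factors are (2/1) · (3/2) · (4/3) · (5/4) · (6/5) · (7/6) · (8/7) · (9/8) · … (44 factors total). The numerators and denominators telescope so the product is an integer; carrying out the multiplication exactly gives PP(2, 2, 11) = 2366.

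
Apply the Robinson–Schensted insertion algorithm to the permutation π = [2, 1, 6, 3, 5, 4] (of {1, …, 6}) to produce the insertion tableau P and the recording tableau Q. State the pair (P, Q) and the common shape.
P = [1, 3, 4] / [2, 5] / [6];  Q = [1, 3, 5] / [2, 4] / [6];  common shape = (3, 2, 1)

Row-insert the values π_1, π_2, … into P one at a time, bumping the leftmost entry strictly greater than the inserted value down to the next row. The recording tableau Q records, in position (i, j), the step at which that cell was added to P.
  Insert 2 (step 1): P = [2];  Q = [1]
  Insert 1 (step 2): P = [1] / [2];  Q = [1] / [2]
  Insert 6 (step 3): P = [1, 6] / [2];  Q = [1, 3] / [2]
  Insert 3 (step 4): P = [1, 3] / [2, 6];  Q = [1, 3] / [2, 4]
  Insert 5 (step 5): P = [1, 3, 5] / [2, 6];  Q = [1, 3, 5] / [2, 4]
  Insert 4 (step 6): P = [1, 3, 4] / [2, 5] / [6];  Q = [1, 3, 5] / [2, 4] / [6]
Final shape: (3, 2, 1).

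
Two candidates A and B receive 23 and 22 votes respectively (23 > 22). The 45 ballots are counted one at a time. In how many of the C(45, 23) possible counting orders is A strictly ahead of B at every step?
Strict-lead orderings = 91482563640

Total orderings of the 45 votes with 23 for A: C(45, 23) = 4116715363800. By the Bertrand ballot formula (Cycle Lemma / reflection principle), the number of orderings in which A is strictly ahead of B throughout is (p − q)/(p + q) · C(p + q, p) = (23 − 22)/(23 + 22) · 4116715363800 = 91482563640.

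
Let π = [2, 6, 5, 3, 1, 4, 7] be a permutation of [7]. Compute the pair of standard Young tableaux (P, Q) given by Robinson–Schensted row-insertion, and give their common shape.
P = [1, 3, 4, 7] / [2] / [5] / [6];  Q = [1, 2, 6, 7] / [3] / [4] / [5];  common shape = (4, 1, 1, 1)

Row-insert the values π_1, π_2, … into P one at a time, bumping the leftmost entry strictly greater than the inserted value down to the next row. The recording tableau Q records, in position (i, j), the step at which that cell was added to P.
  Insert 2 (step 1): P = [2];  Q = [1]
  Insert 6 (step 2): P = [2, 6];  Q = [1, 2]
  Insert 5 (step 3): P = [2, 5] / [6];  Q = [1, 2] / [3]
  Insert 3 (step 4): P = [2, 3] / [5] / [6];  Q = [1, 2] / [3] / [4]
  Insert 1 (step 5): P = [1, 3] / [2] / [5] / [6];  Q = [1, 2] / [3] / [4] / [5]
  Insert 4 (step 6): P = [1, 3, 4] / [2] / [5] / [6];  Q = [1, 2, 6] / [3] / [4] / [5]
  Insert 7 (step 7): P = [1, 3, 4, 7] / [2] / [5] / [6];  Q = [1, 2, 6, 7] / [3] / [4] / [5]
Final shape: (4, 1, 1, 1).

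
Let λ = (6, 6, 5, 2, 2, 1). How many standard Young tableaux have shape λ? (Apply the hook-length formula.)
# SYT of shape (6, 6, 5, 2, 2, 1) = 1425854430

Hook-length formula: f^λ = n! / Π hook(c), product over all cells c of the Young diagram. For λ = (6, 6, 5, 2, 2, 1), n = 22 boxes. Hook lengths by row (left-to-right, top-to-bottom): [11, 9, 6, 5, 4, 2]; [10, 8, 5, 4, 3, 1]; [8, 6, 3, 2, 1]; [4, 2]; [3, 1]; [1]. Product of hooks = 788299776000. So f^λ = 22! / 788299776000 = 1124000727777607680000 / 788299776000 = 1425854430.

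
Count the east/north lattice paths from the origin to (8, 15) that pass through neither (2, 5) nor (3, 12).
Number of paths = 306074

Inclusion–exclusion. Total paths: C(23, 8) = 490314. Through P₁: C(7, 2)·C(16, 6) = 168168. Through P₂: C(15, 3)·C(8, 5) = 25480. Since P₁ is strictly southwest of P₂, a monotone path through both must visit P₁ then P₂; paths through both = C(7, 2)·C(8, 1)·C(8, 5) = 9408. Avoid both = 490314 − 168168 − 25480 + 9408 = 306074.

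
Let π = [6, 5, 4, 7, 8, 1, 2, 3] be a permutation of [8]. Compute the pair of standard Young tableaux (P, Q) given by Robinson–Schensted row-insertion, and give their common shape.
P = [1, 2, 3] / [4, 7, 8] / [5] / [6];  Q = [1, 4, 5] / [2, 7, 8] / [3] / [6];  common shape = (3, 3, 1, 1)

Row-insert the values π_1, π_2, … into P one at a time, bumping the leftmost entry strictly greater than the inserted value down to the next row. The recording tableau Q records, in position (i, j), the step at which that cell was added to P.
  Insert 6 (step 1): P = [6];  Q = [1]
  Insert 5 (step 2): P = [5] / [6];  Q = [1] / [2]
  Insert 4 (step 3): P = [4] / [5] / [6];  Q = [1] / [2] / [3]
  Insert 7 (step 4): P = [4, 7] / [5] / [6];  Q = [1, 4] / [2] / [3]
  Insert 8 (step 5): P = [4, 7, 8] / [5] / [6];  Q = [1, 4, 5] / [2] / [3]
  Insert 1 (step 6): P = [1, 7, 8] / [4] / [5] / [6];  Q = [1, 4, 5] / [2] / [3] / [6]
  Insert 2 (step 7): P = [1, 2, 8] / [4, 7] / [5] / [6];  Q = [1, 4, 5] / [2, 7] / [3] / [6]
  Insert 3 (step 8): P = [1, 2, 3] / [4, 7, 8] / [5] / [6];  Q = [1, 4, 5] / [2, 7, 8] / [3] / [6]
Final shape: (3, 3, 1, 1).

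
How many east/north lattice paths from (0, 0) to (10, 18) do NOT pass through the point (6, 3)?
Number of paths = 12797526

Total paths from (0, 0) to (10, 18): C(28, 10) = 13123110. Paths through (6, 3): (paths (0, 0) → (6, 3)) × (paths (6, 3) → (10, 18)) = C(9, 6) · C(19, 4) = 84 · 3876 = 325584. Avoidance count = 13123110 − 325584 = 12797526.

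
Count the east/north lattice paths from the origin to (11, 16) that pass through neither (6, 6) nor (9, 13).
Number of paths = 6397723

Inclusion–exclusion. Total paths: C(27, 11) = 13037895. Through P₁: C(12, 6)·C(15, 5) = 2774772. Through P₂: C(22, 9)·C(5, 2) = 4974200. Since P₁ is strictly southwest of P₂, a monotone path through both must visit P₁ then P₂; paths through both = C(12, 6)·C(10, 3)·C(5, 2) = 1108800. Avoid both = 13037895 − 2774772 − 4974200 + 1108800 = 6397723.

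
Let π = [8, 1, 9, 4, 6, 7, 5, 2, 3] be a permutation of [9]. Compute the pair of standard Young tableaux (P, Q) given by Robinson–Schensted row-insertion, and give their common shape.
P = [1, 2, 3, 7] / [4, 5] / [6, 9] / [8];  Q = [1, 3, 5, 6] / [2, 4] / [7, 9] / [8];  common shape = (4, 2, 2, 1)

Row-insert the values π_1, π_2, … into P one at a time, bumping the leftmost entry strictly greater than the inserted value down to the next row. The recording tableau Q records, in position (i, j), the step at which that cell was added to P.
  Insert 8 (step 1): P = [8];  Q = [1]
  Insert 1 (step 2): P = [1] / [8];  Q = [1] / [2]
  Insert 9 (step 3): P = [1, 9] / [8];  Q = [1, 3] / [2]
  Insert 4 (step 4): P = [1, 4] / [8, 9];  Q = [1, 3] / [2, 4]
  Insert 6 (step 5): P = [1, 4, 6] / [8, 9];  Q = [1, 3, 5] / [2, 4]
  Insert 7 (step 6): P = [1, 4, 6, 7] / [8, 9];  Q = [1, 3, 5, 6] / [2, 4]
  Insert 5 (step 7): P = [1, 4, 5, 7] / [6, 9] / [8];  Q = [1, 3, 5, 6] / [2, 4] / [7]
  Insert 2 (step 8): P = [1, 2, 5, 7] / [4, 9] / [6] / [8];  Q = [1, 3, 5, 6] / [2, 4] / [7] / [8]
  Insert 3 (step 9): P = [1, 2, 3, 7] / [4, 5] / [6, 9] / [8];  Q = [1, 3, 5, 6] / [2, 4] / [7, 9] / [8]
Final shape: (4, 2, 2, 1).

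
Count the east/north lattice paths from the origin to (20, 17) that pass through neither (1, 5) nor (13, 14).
Number of paths = 12863279160

Inclusion–exclusion. Total paths: C(37, 20) = 15905368710. Through P₁: C(6, 1)·C(31, 19) = 846723150. Through P₂: C(27, 13)·C(10, 7) = 2406996000. Since P₁ is strictly southwest of P₂, a monotone path through both must visit P₁ then P₂; paths through both = C(6, 1)·C(21, 12)·C(10, 7) = 211629600. Avoid both = 15905368710 − 846723150 − 2406996000 + 211629600 = 12863279160.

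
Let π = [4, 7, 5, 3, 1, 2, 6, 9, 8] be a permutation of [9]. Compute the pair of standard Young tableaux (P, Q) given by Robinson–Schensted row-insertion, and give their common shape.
P = [1, 2, 6, 8] / [3, 5, 9] / [4] / [7];  Q = [1, 2, 7, 8] / [3, 6, 9] / [4] / [5];  common shape = (4, 3, 1, 1)

Row-insert the values π_1, π_2, … into P one at a time, bumping the leftmost entry strictly greater than the inserted value down to the next row. The recording tableau Q records, in position (i, j), the step at which that cell was added to P.
  Insert 4 (step 1): P = [4];  Q = [1]
  Insert 7 (step 2): P = [4, 7];  Q = [1, 2]
  Insert 5 (step 3): P = [4, 5] / [7];  Q = [1, 2] / [3]
  Insert 3 (step 4): P = [3, 5] / [4] / [7];  Q = [1, 2] / [3] / [4]
  Insert 1 (step 5): P = [1, 5] / [3] / [4] / [7];  Q = [1, 2] / [3] / [4] / [5]
  Insert 2 (step 6): P = [1, 2] / [3, 5] / [4] / [7];  Q = [1, 2] / [3, 6] / [4] / [5]
  Insert 6 (step 7): P = [1, 2, 6] / [3, 5] / [4] / [7];  Q = [1, 2, 7] / [3, 6] / [4] / [5]
  Insert 9 (step 8): P = [1, 2, 6, 9] / [3, 5] / [4] / [7];  Q = [1, 2, 7, 8] / [3, 6] / [4] / [5]
  Insert 8 (step 9): P = [1, 2, 6, 8] / [3, 5, 9] / [4] / [7];  Q = [1, 2, 7, 8] / [3, 6, 9] / [4] / [5]
Final shape: (4, 3, 1, 1).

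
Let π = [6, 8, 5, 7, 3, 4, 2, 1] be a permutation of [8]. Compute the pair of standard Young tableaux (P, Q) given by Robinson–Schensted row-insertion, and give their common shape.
P = [1, 4] / [2, 7] / [3, 8] / [5] / [6];  Q = [1, 2] / [3, 4] / [5, 6] / [7] / [8];  common shape = (2, 2, 2, 1, 1)

Row-insert the values π_1, π_2, … into P one at a time, bumping the leftmost entry strictly greater than the inserted value down to the next row. The recording tableau Q records, in position (i, j), the step at which that cell was added to P.
  Insert 6 (step 1): P = [6];  Q = [1]
  Insert 8 (step 2): P = [6, 8];  Q = [1, 2]
  Insert 5 (step 3): P = [5, 8] / [6];  Q = [1, 2] / [3]
  Insert 7 (step 4): P = [5, 7] / [6, 8];  Q = [1, 2] / [3, 4]
  Insert 3 (step 5): P = [3, 7] / [5, 8] / [6];  Q = [1, 2] / [3, 4] / [5]
  Insert 4 (step 6): P = [3, 4] / [5, 7] / [6, 8];  Q = [1, 2] / [3, 4] / [5, 6]
  Insert 2 (step 7): P = [2, 4] / [3, 7] / [5, 8] / [6];  Q = [1, 2] / [3, 4] / [5, 6] / [7]
  Insert 1 (step 8): P = [1, 4] / [2, 7] / [3, 8] / [5] / [6];  Q = [1, 2] / [3, 4] / [5, 6] / [7] / [8]
Final shape: (2, 2, 2, 1, 1).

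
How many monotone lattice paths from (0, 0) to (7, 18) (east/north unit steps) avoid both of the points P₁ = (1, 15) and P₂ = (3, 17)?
Number of paths = 474136

Inclusion–exclusion. Total paths: C(25, 7) = 480700. Through P₁: C(16, 1)·C(9, 6) = 1344. Through P₂: C(20, 3)·C(5, 4) = 5700. Since P₁ is strictly southwest of P₂, a monotone path through both must visit P₁ then P₂; paths through both = C(16, 1)·C(4, 2)·C(5, 4) = 480. Avoid both = 480700 − 1344 − 5700 + 480 = 474136.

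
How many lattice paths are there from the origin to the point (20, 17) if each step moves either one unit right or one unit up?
Number of paths = 15905368710

A monotone lattice path from (0, 0) to (20, 17) consists of 20 east steps and 17 north steps in some order, so it is determined by which 20 of the 37 steps are east. The count is C(37, 20) = 15905368710.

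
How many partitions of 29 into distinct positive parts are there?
q(29) = 256

A partition into distinct parts is a strictly decreasing sequence summing to n. The recurrence d(n, m) = d(n, m−1) + d(n−m, m−1) (use part m at most once) with q(n) = d(n, n) gives q(29) = 256. (Euler's theorem: # distinct-part partitions = # odd-part partitions.)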